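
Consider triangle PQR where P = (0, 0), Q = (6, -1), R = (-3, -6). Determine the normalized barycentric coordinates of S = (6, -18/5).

Signed area of the reference triangle: [PQR] = ½·(0·(-1−(-6)) + 6·(-6−0) + (-3)·(0−(-1))) = ½·(0 − 36 − 3) = -39/2.
[SQR] = ½·(6·(-1−(-6)) + 6·(-6−(-18/5)) + (-3)·(-18/5−(-1))) = ½·(30 − 72/5 + 39/5) = 117/10, so the P-coordinate is (117/10)/(-39/2) = -3/5.
[PSR] = ½·(0·(-18/5−(-6)) + 6·(-6−0) + (-3)·(0−(-18/5))) = ½·(0 − 36 − 54/5) = -117/5, so the Q-coordinate is 6/5.
[PQS] = ½·(0·(-1−(-18/5)) + 6·(-18/5−0) + 6·(0−(-1))) = ½·(0 − 108/5 + 6) = -39/5, so the R-coordinate is 2/5.
Check: -3/5 + 6/5 + 2/5 = 1.

(-3/5, 6/5, 2/5)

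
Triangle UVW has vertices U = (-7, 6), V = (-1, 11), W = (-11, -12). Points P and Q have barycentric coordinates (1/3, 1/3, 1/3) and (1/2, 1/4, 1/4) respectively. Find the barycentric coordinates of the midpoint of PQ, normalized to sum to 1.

Since both coordinate triples sum to 1, the midpoint's barycentrics are the componentwise average.
(1/3+1/2)/2 = 5/12; similarly 7/24 and 7/24.

(5/12, 7/24, 7/24)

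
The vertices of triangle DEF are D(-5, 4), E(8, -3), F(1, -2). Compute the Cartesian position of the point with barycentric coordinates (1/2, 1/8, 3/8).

(-9/8, 7/8)

G = (1/2)·D + (1/8)·E + (3/8)·F.
x-coordinate: (1/2)·(-5) + (1/8)·8 + (3/8)·1 = -9/8.
y-coordinate: (1/2)·4 + (1/8)·(-3) + (3/8)·(-2) = 7/8.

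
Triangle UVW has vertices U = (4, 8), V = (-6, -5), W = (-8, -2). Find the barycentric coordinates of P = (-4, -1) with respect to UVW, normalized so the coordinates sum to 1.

(1/4, 1/2, 1/4)

Signed area of the reference triangle: [UVW] = ½·(4·(-5−(-2)) + (-6)·(-2−8) + (-8)·(8−(-5))) = ½·(-12 + 60 − 104) = -28.
[PVW] = ½·((-4)·(-5−(-2)) + (-6)·(-2−(-1)) + (-8)·(-1−(-5))) = ½·(12 + 6 − 32) = -7, so the U-coordinate is (-7)/(-28) = 1/4.
[UPW] = ½·(4·(-1−(-2)) + (-4)·(-2−8) + (-8)·(8−(-1))) = ½·(4 + 40 − 72) = -14, so the V-coordinate is 1/2.
[UVP] = ½·(4·(-5−(-1)) + (-6)·(-1−8) + (-4)·(8−(-5))) = ½·(-16 + 54 − 52) = -7, so the W-coordinate is 1/4.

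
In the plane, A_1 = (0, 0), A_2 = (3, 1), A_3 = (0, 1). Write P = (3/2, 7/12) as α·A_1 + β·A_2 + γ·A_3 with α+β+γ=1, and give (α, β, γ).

Signed area of the reference triangle: [A_1A_2A_3] = ½·(0·(1−1) + 3·(1−0) + 0·(0−1)) = ½·(0 + 3 + 0) = 3/2.
[PA_2A_3] = ½·((3/2)·(1−1) + 3·(1−(7/12)) + 0·(7/12−1)) = ½·(0 + 5/4 + 0) = 5/8, so the A_1-coordinate is (5/8)/(3/2) = 5/12.
[A_1PA_3] = ½·(0·(7/12−1) + (3/2)·(1−0) + 0·(0−(7/12))) = ½·(0 + 3/2 + 0) = 3/4, so the A_2-coordinate is 1/2.
[A_1A_2P] = ½·(0·(1−(7/12)) + 3·(7/12−0) + (3/2)·(0−1)) = ½·(0 + 7/4 − 3/2) = 1/8, so the A_3-coordinate is 1/12.
Check: 5/12 + 1/2 + 1/12 = 1.

(5/12, 1/2, 1/12)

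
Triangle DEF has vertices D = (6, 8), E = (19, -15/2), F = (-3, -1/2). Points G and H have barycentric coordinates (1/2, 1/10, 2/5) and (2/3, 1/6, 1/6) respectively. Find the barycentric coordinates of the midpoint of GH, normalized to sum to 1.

(7/12, 2/15, 17/60)

Since both coordinate triples sum to 1, the midpoint's barycentrics are the componentwise average.
(1/2+2/3)/2 = 7/12; similarly 2/15 and 17/60.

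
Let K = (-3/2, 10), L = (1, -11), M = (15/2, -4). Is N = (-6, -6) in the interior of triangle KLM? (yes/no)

Barycentric coordinates of N: (163/308, 207/154, -269/308).
The three coordinates are positive, positive, negative; a point is interior exactly when all three are positive.

no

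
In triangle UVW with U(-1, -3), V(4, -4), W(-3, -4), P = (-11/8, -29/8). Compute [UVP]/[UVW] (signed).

[UVW] = ½·((-1)·(-4−(-4)) + 4·(-4−(-3)) + (-3)·(-3−(-4))) = ½·(0 − 4 − 3) = -7/2.
[UVP] = ½·((-1)·(-4−(-29/8)) + 4·(-29/8−(-3)) + (-11/8)·(-3−(-4))) = ½·(3/8 − 5/2 − 11/8) = -7/4, so the ratio is (-7/4)/(-7/2) = 1/2.

1/2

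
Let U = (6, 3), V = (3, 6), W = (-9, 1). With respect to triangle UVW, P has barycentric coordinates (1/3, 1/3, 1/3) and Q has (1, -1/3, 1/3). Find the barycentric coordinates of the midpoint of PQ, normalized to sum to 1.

Since both coordinate triples sum to 1, the midpoint's barycentrics are the componentwise average.
(1/3+1)/2 = 2/3; similarly 0 and 1/3.

(2/3, 0, 1/3)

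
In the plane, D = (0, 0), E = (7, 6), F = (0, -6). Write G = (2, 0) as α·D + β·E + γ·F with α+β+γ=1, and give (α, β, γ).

Signed area of the reference triangle: [DEF] = ½·(0·(6−(-6)) + 7·(-6−0) + 0·(0−6)) = ½·(0 − 42 + 0) = -21.
[GEF] = ½·(2·(6−(-6)) + 7·(-6−0) + 0·(0−6)) = ½·(24 − 42 + 0) = -9, so the D-coordinate is (-9)/(-21) = 3/7.
[DGF] = ½·(0·(0−(-6)) + 2·(-6−0) + 0·(0−0)) = ½·(0 − 12 + 0) = -6, so the E-coordinate is 2/7.
[DEG] = ½·(0·(6−0) + 7·(0−0) + 2·(0−6)) = ½·(0 + 0 − 12) = -6, so the F-coordinate is 2/7.
Check: 3/7 + 2/7 + 2/7 = 1.

(3/7, 2/7, 2/7)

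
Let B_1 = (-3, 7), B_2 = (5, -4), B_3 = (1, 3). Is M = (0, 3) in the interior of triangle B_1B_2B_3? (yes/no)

yes

Barycentric coordinates of M: (7/12, 1/3, 1/12).
The three coordinates are positive, positive, positive; a point is interior exactly when all three are positive.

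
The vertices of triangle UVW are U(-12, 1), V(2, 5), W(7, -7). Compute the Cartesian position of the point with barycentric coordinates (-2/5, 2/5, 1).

P = (-2/5)·U + (2/5)·V + 1·W.
x-coordinate: (-2/5)·(-12) + (2/5)·2 + 1·7 = 63/5.
y-coordinate: (-2/5)·1 + (2/5)·5 + 1·(-7) = -27/5.

(63/5, -27/5)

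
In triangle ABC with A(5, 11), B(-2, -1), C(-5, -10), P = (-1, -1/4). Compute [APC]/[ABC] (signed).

[ABC] = ½·(5·(-1−(-10)) + (-2)·(-10−11) + (-5)·(11−(-1))) = ½·(45 + 42 − 60) = 27/2.
[APC] = ½·(5·(-1/4−(-10)) + (-1)·(-10−11) + (-5)·(11−(-1/4))) = ½·(195/4 + 21 − 225/4) = 27/4, so the ratio is (27/4)/(27/2) = 1/2.

1/2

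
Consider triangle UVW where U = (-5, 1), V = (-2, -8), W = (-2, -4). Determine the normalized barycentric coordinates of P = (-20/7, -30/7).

Signed area of the reference triangle: [UVW] = ½·((-5)·(-8−(-4)) + (-2)·(-4−1) + (-2)·(1−(-8))) = ½·(20 + 10 − 18) = 6.
[PVW] = ½·((-20/7)·(-8−(-4)) + (-2)·(-4−(-30/7)) + (-2)·(-30/7−(-8))) = ½·(80/7 − 4/7 − 52/7) = 12/7, so the U-coordinate is (12/7)/6 = 2/7.
[UPW] = ½·((-5)·(-30/7−(-4)) + (-20/7)·(-4−1) + (-2)·(1−(-30/7))) = ½·(10/7 + 100/7 − 74/7) = 18/7, so the V-coordinate is 3/7.
[UVP] = ½·((-5)·(-8−(-30/7)) + (-2)·(-30/7−1) + (-20/7)·(1−(-8))) = ½·(130/7 + 74/7 − 180/7) = 12/7, so the W-coordinate is 2/7.

(2/7, 3/7, 2/7)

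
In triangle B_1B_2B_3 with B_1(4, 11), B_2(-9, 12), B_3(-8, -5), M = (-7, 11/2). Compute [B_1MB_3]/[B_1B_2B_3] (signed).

[B_1B_2B_3] = ½·(4·(12−(-5)) + (-9)·(-5−11) + (-8)·(11−12)) = ½·(68 + 144 + 8) = 110.
[B_1MB_3] = ½·(4·(11/2−(-5)) + (-7)·(-5−11) + (-8)·(11−(11/2))) = ½·(42 + 112 − 44) = 55, so the ratio is 55/110 = 1/2.

1/2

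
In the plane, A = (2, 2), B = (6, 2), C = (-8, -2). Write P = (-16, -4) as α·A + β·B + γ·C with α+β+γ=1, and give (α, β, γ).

Signed area of the reference triangle: [ABC] = ½·(2·(2−(-2)) + 6·(-2−2) + (-8)·(2−2)) = ½·(8 − 24 + 0) = -8.
[PBC] = ½·((-16)·(2−(-2)) + 6·(-2−(-4)) + (-8)·(-4−2)) = ½·(-64 + 12 + 48) = -2, so the A-coordinate is (-2)/(-8) = 1/4.
[APC] = ½·(2·(-4−(-2)) + (-16)·(-2−2) + (-8)·(2−(-4))) = ½·(-4 + 64 − 48) = 6, so the B-coordinate is -3/4.
[ABP] = ½·(2·(2−(-4)) + 6·(-4−2) + (-16)·(2−2)) = ½·(12 − 36 + 0) = -12, so the C-coordinate is 3/2.

(1/4, -3/4, 3/2)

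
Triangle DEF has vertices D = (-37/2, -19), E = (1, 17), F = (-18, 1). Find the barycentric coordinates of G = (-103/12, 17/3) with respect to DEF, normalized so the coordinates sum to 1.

(1/6, 1/2, 1/3)

Signed area of the reference triangle: [DEF] = ½·((-37/2)·(17−1) + 1·(1−(-19)) + (-18)·(-19−17)) = ½·(-296 + 20 + 648) = 186.
[GEF] = ½·((-103/12)·(17−1) + 1·(1−(17/3)) + (-18)·(17/3−17)) = ½·(-412/3 − 14/3 + 204) = 31, so the D-coordinate is 31/186 = 1/6.
[DGF] = ½·((-37/2)·(17/3−1) + (-103/12)·(1−(-19)) + (-18)·(-19−(17/3))) = ½·(-259/3 − 515/3 + 444) = 93, so the E-coordinate is 1/2.
[DEG] = ½·((-37/2)·(17−(17/3)) + 1·(17/3−(-19)) + (-103/12)·(-19−17)) = ½·(-629/3 + 74/3 + 309) = 62, so the F-coordinate is 1/3.
Check: 1/6 + 1/2 + 1/3 = 1.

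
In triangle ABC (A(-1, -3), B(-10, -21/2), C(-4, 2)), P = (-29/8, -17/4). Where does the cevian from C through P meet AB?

Barycentric coordinates of P with respect to ABC: (5/8, 1/4, 1/8).
On side AB the C-coordinate is zero; dropping P's C-weight 1/8 and renormalizing the remaining 5/8 : 1/4 gives weights 5/7, 2/7 on A, B.
Q = (5/7)·(-1, -3) + (2/7)·(-10, -21/2) = (-25/7, -36/7).

(-25/7, -36/7)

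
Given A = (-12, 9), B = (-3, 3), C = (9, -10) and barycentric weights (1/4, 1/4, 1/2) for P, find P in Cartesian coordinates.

(3/4, -2)

P = (1/4)·A + (1/4)·B + (1/2)·C.
x-coordinate: (1/4)·(-12) + (1/4)·(-3) + (1/2)·9 = 3/4.
y-coordinate: (1/4)·9 + (1/4)·3 + (1/2)·(-10) = -2.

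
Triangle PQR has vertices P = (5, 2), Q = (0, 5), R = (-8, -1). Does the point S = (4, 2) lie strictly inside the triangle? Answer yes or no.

Barycentric coordinates of S: (8/9, 1/18, 1/18).
The three coordinates are positive, positive, positive; a point is interior exactly when all three are positive.

yes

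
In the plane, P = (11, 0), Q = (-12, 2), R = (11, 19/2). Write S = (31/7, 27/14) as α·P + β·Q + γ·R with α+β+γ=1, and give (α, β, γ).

(4/7, 2/7, 1/7)

Signed area of the reference triangle: [PQR] = ½·(11·(2−(19/2)) + (-12)·(19/2−0) + 11·(0−2)) = ½·(-165/2 − 114 − 22) = -437/4.
[SQR] = ½·((31/7)·(2−(19/2)) + (-12)·(19/2−(27/14)) + 11·(27/14−2)) = ½·(-465/14 − 636/7 − 11/14) = -437/7, so the P-coordinate is (-437/7)/(-437/4) = 4/7.
[PSR] = ½·(11·(27/14−(19/2)) + (31/7)·(19/2−0) + 11·(0−(27/14))) = ½·(-583/7 + 589/14 − 297/14) = -437/14, so the Q-coordinate is 2/7.
[PQS] = ½·(11·(2−(27/14)) + (-12)·(27/14−0) + (31/7)·(0−2)) = ½·(11/14 − 162/7 − 62/7) = -437/28, so the R-coordinate is 1/7.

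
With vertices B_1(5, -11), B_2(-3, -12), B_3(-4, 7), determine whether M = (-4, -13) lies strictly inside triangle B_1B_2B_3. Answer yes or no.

Barycentric coordinates of M: (-20/153, 20/17, -7/153).
The three coordinates are negative, positive, negative; a point is interior exactly when all three are positive.

no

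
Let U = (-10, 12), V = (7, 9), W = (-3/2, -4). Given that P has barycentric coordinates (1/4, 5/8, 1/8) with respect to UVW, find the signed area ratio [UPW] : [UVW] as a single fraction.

The signed ratio [UPW]/[UVW] equals the barycentric coordinate of P at vertex V, which is 5/8.

5/8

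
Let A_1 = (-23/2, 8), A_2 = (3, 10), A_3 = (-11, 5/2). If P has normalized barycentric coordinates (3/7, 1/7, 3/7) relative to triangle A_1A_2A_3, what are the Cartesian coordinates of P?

(-129/14, 83/14)

P = (3/7)·A_1 + (1/7)·A_2 + (3/7)·A_3.
x-coordinate: (3/7)·(-23/2) + (1/7)·3 + (3/7)·(-11) = -129/14.
y-coordinate: (3/7)·8 + (1/7)·10 + (3/7)·(5/2) = 83/14.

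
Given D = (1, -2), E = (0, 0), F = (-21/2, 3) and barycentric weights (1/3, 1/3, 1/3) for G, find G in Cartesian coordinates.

(-19/6, 1/3)

G = (1/3)·D + (1/3)·E + (1/3)·F.
x-coordinate: (1/3)·1 + (1/3)·0 + (1/3)·(-21/2) = -19/6.
y-coordinate: (1/3)·(-2) + (1/3)·0 + (1/3)·3 = 1/3.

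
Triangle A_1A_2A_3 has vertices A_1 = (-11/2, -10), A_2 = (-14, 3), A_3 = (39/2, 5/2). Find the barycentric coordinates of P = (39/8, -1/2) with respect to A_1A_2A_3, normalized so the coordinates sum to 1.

Signed area of the reference triangle: [A_1A_2A_3] = ½·((-11/2)·(3−(5/2)) + (-14)·(5/2−(-10)) + (39/2)·(-10−3)) = ½·(-11/4 − 175 − 507/2) = -1725/8.
[PA_2A_3] = ½·((39/8)·(3−(5/2)) + (-14)·(5/2−(-1/2)) + (39/2)·(-1/2−3)) = ½·(39/16 − 42 − 273/4) = -1725/32, so the A_1-coordinate is (-1725/32)/(-1725/8) = 1/4.
[A_1PA_3] = ½·((-11/2)·(-1/2−(5/2)) + (39/8)·(5/2−(-10)) + (39/2)·(-10−(-1/2))) = ½·(33/2 + 975/16 − 741/4) = -1725/32, so the A_2-coordinate is 1/4.
[A_1A_2P] = ½·((-11/2)·(3−(-1/2)) + (-14)·(-1/2−(-10)) + (39/8)·(-10−3)) = ½·(-77/4 − 133 − 507/8) = -1725/16, so the A_3-coordinate is 1/2.

(1/4, 1/4, 1/2)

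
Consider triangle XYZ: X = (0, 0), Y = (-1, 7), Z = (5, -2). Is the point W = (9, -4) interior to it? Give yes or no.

Barycentric coordinates of W: (-8/11, -2/33, 59/33).
The three coordinates are negative, negative, positive; a point is interior exactly when all three are positive.

no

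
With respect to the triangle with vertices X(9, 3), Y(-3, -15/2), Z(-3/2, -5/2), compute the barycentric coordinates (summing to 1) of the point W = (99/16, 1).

(3/4, 1/8, 1/8)

Signed area of the reference triangle: [XYZ] = ½·(9·(-15/2−(-5/2)) + (-3)·(-5/2−3) + (-3/2)·(3−(-15/2))) = ½·(-45 + 33/2 − 63/4) = -177/8.
[WYZ] = ½·((99/16)·(-15/2−(-5/2)) + (-3)·(-5/2−1) + (-3/2)·(1−(-15/2))) = ½·(-495/16 + 21/2 − 51/4) = -531/32, so the X-coordinate is (-531/32)/(-177/8) = 3/4.
[XWZ] = ½·(9·(1−(-5/2)) + (99/16)·(-5/2−3) + (-3/2)·(3−1)) = ½·(63/2 − 1089/32 − 3) = -177/64, so the Y-coordinate is 1/8.
[XYW] = ½·(9·(-15/2−1) + (-3)·(1−3) + (99/16)·(3−(-15/2))) = ½·(-153/2 + 6 + 2079/32) = -177/64, so the Z-coordinate is 1/8.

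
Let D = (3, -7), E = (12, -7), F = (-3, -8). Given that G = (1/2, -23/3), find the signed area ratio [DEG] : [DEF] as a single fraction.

[DEF] = ½·(3·(-7−(-8)) + 12·(-8−(-7)) + (-3)·(-7−(-7))) = ½·(3 − 12 + 0) = -9/2.
[DEG] = ½·(3·(-7−(-23/3)) + 12·(-23/3−(-7)) + (1/2)·(-7−(-7))) = ½·(2 − 8 + 0) = -3, so the ratio is (-3)/(-9/2) = 2/3.

2/3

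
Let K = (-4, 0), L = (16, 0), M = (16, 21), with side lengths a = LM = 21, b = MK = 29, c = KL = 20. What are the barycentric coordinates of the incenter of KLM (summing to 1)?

(3/10, 29/70, 2/7)

The incenter has barycentric coordinates proportional to the opposite side lengths: (21 : 29 : 20).
Normalizing by 21+29+20 = 70 gives (3/10, 29/70, 2/7).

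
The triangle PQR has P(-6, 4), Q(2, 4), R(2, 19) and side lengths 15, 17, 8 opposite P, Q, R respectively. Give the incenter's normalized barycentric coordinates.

The incenter has barycentric coordinates proportional to the opposite side lengths: (15 : 17 : 8).
Normalizing by 15+17+8 = 40 gives (3/8, 17/40, 1/5).

(3/8, 17/40, 1/5)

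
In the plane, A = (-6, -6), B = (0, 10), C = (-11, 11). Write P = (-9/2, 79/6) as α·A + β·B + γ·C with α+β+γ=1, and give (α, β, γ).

(-1/6, 2/3, 1/2)

Signed area of the reference triangle: [ABC] = ½·((-6)·(10−11) + 0·(11−(-6)) + (-11)·(-6−10)) = ½·(6 + 0 + 176) = 91.
[PBC] = ½·((-9/2)·(10−11) + 0·(11−(79/6)) + (-11)·(79/6−10)) = ½·(9/2 + 0 − 209/6) = -91/6, so the A-coordinate is (-91/6)/91 = -1/6.
[APC] = ½·((-6)·(79/6−11) + (-9/2)·(11−(-6)) + (-11)·(-6−(79/6))) = ½·(-13 − 153/2 + 1265/6) = 182/3, so the B-coordinate is 2/3.
[ABP] = ½·((-6)·(10−(79/6)) + 0·(79/6−(-6)) + (-9/2)·(-6−10)) = ½·(19 + 0 + 72) = 91/2, so the C-coordinate is 1/2.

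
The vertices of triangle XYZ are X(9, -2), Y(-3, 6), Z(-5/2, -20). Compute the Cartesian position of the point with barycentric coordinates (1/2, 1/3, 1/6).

W = (1/2)·X + (1/3)·Y + (1/6)·Z.
x-coordinate: (1/2)·9 + (1/3)·(-3) + (1/6)·(-5/2) = 37/12.
y-coordinate: (1/2)·(-2) + (1/3)·6 + (1/6)·(-20) = -7/3.

(37/12, -7/3)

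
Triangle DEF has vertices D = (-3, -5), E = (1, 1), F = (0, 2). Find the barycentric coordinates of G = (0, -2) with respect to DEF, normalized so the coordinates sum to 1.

(2/5, 6/5, -3/5)

Signed area of the reference triangle: [DEF] = ½·((-3)·(1−2) + 1·(2−(-5)) + 0·(-5−1)) = ½·(3 + 7 + 0) = 5.
[GEF] = ½·(0·(1−2) + 1·(2−(-2)) + 0·(-2−1)) = ½·(0 + 4 + 0) = 2, so the D-coordinate is 2/5 = 2/5.
[DGF] = ½·((-3)·(-2−2) + 0·(2−(-5)) + 0·(-5−(-2))) = ½·(12 + 0 + 0) = 6, so the E-coordinate is 6/5.
[DEG] = ½·((-3)·(1−(-2)) + 1·(-2−(-5)) + 0·(-5−1)) = ½·(-9 + 3 + 0) = -3, so the F-coordinate is -3/5.
Check: 2/5 + 6/5 − 3/5 = 1.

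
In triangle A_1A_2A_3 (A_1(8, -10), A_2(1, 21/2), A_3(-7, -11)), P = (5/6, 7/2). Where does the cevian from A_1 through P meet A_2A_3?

(-3/5, 31/5)

Barycentric coordinates of P with respect to A_1A_2A_3: (1/6, 2/3, 1/6).
On side A_2A_3 the A_1-coordinate is zero; dropping P's A_1-weight 1/6 and renormalizing the remaining 2/3 : 1/6 gives weights 4/5, 1/5 on A_2, A_3.
Q = (4/5)·(1, 21/2) + (1/5)·(-7, -11) = (-3/5, 31/5).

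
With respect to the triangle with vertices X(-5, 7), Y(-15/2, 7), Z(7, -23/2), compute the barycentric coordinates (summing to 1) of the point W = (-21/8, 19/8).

Signed area of the reference triangle: [XYZ] = ½·((-5)·(7−(-23/2)) + (-15/2)·(-23/2−7) + 7·(7−7)) = ½·(-185/2 + 555/4 + 0) = 185/8.
[WYZ] = ½·((-21/8)·(7−(-23/2)) + (-15/2)·(-23/2−(19/8)) + 7·(19/8−7)) = ½·(-777/16 + 1665/16 − 259/8) = 185/16, so the X-coordinate is (185/16)/(185/8) = 1/2.
[XWZ] = ½·((-5)·(19/8−(-23/2)) + (-21/8)·(-23/2−7) + 7·(7−(19/8))) = ½·(-555/8 + 777/16 + 259/8) = 185/32, so the Y-coordinate is 1/4.
[XYW] = ½·((-5)·(7−(19/8)) + (-15/2)·(19/8−7) + (-21/8)·(7−7)) = ½·(-185/8 + 555/16 + 0) = 185/32, so the Z-coordinate is 1/4.
Check: 1/2 + 1/4 + 1/4 = 1.

(1/2, 1/4, 1/4)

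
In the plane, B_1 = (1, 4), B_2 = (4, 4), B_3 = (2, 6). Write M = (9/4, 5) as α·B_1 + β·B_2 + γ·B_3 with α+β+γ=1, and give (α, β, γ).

Signed area of the reference triangle: [B_1B_2B_3] = ½·(1·(4−6) + 4·(6−4) + 2·(4−4)) = ½·(-2 + 8 + 0) = 3.
[MB_2B_3] = ½·((9/4)·(4−6) + 4·(6−5) + 2·(5−4)) = ½·(-9/2 + 4 + 2) = 3/4, so the B_1-coordinate is (3/4)/3 = 1/4.
[B_1MB_3] = ½·(1·(5−6) + (9/4)·(6−4) + 2·(4−5)) = ½·(-1 + 9/2 − 2) = 3/4, so the B_2-coordinate is 1/4.
[B_1B_2M] = ½·(1·(4−5) + 4·(5−4) + (9/4)·(4−4)) = ½·(-1 + 4 + 0) = 3/2, so the B_3-coordinate is 1/2.

(1/4, 1/4, 1/2)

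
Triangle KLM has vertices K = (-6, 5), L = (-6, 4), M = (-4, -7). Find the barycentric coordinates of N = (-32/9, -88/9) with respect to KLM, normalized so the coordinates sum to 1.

(-1/3, 1/9, 11/9)

Signed area of the reference triangle: [KLM] = ½·((-6)·(4−(-7)) + (-6)·(-7−5) + (-4)·(5−4)) = ½·(-66 + 72 − 4) = 1.
[NLM] = ½·((-32/9)·(4−(-7)) + (-6)·(-7−(-88/9)) + (-4)·(-88/9−4)) = ½·(-352/9 − 50/3 + 496/9) = -1/3, so the K-coordinate is (-1/3)/1 = -1/3.
[KNM] = ½·((-6)·(-88/9−(-7)) + (-32/9)·(-7−5) + (-4)·(5−(-88/9))) = ½·(50/3 + 128/3 − 532/9) = 1/9, so the L-coordinate is 1/9.
[KLN] = ½·((-6)·(4−(-88/9)) + (-6)·(-88/9−5) + (-32/9)·(5−4)) = ½·(-248/3 + 266/3 − 32/9) = 11/9, so the M-coordinate is 11/9.
Check: -1/3 + 1/9 + 11/9 = 1.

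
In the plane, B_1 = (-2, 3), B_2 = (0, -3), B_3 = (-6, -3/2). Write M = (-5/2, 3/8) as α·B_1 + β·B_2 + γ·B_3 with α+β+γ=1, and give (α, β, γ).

Signed area of the reference triangle: [B_1B_2B_3] = ½·((-2)·(-3−(-3/2)) + 0·(-3/2−3) + (-6)·(3−(-3))) = ½·(3 + 0 − 36) = -33/2.
[MB_2B_3] = ½·((-5/2)·(-3−(-3/2)) + 0·(-3/2−(3/8)) + (-6)·(3/8−(-3))) = ½·(15/4 + 0 − 81/4) = -33/4, so the B_1-coordinate is (-33/4)/(-33/2) = 1/2.
[B_1MB_3] = ½·((-2)·(3/8−(-3/2)) + (-5/2)·(-3/2−3) + (-6)·(3−(3/8))) = ½·(-15/4 + 45/4 − 63/4) = -33/8, so the B_2-coordinate is 1/4.
[B_1B_2M] = ½·((-2)·(-3−(3/8)) + 0·(3/8−3) + (-5/2)·(3−(-3))) = ½·(27/4 + 0 − 15) = -33/8, so the B_3-coordinate is 1/4.

(1/2, 1/4, 1/4)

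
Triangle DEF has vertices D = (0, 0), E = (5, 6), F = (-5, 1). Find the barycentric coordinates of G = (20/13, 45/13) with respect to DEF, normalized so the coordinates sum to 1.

(3/13, 7/13, 3/13)

Signed area of the reference triangle: [DEF] = ½·(0·(6−1) + 5·(1−0) + (-5)·(0−6)) = ½·(0 + 5 + 30) = 35/2.
[GEF] = ½·((20/13)·(6−1) + 5·(1−(45/13)) + (-5)·(45/13−6)) = ½·(100/13 − 160/13 + 165/13) = 105/26, so the D-coordinate is (105/26)/(35/2) = 3/13.
[DGF] = ½·(0·(45/13−1) + (20/13)·(1−0) + (-5)·(0−(45/13))) = ½·(0 + 20/13 + 225/13) = 245/26, so the E-coordinate is 7/13.
[DEG] = ½·(0·(6−(45/13)) + 5·(45/13−0) + (20/13)·(0−6)) = ½·(0 + 225/13 − 120/13) = 105/26, so the F-coordinate is 3/13.
Check: 3/13 + 7/13 + 3/13 = 1.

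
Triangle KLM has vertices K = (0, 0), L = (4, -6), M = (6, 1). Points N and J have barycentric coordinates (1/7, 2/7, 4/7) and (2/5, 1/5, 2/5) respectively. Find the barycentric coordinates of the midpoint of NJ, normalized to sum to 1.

(19/70, 17/70, 17/35)

Since both coordinate triples sum to 1, the midpoint's barycentrics are the componentwise average.
(1/7+2/5)/2 = 19/70; similarly 17/70 and 17/35.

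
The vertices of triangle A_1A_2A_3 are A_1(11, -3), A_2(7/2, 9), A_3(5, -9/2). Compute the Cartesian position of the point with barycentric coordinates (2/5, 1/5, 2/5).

(71/10, -6/5)

P = (2/5)·A_1 + (1/5)·A_2 + (2/5)·A_3.
x-coordinate: (2/5)·11 + (1/5)·(7/2) + (2/5)·5 = 71/10.
y-coordinate: (2/5)·(-3) + (1/5)·9 + (2/5)·(-9/2) = -6/5.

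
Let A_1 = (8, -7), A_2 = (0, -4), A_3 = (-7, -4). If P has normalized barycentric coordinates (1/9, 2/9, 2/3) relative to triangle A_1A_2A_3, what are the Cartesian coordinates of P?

(-34/9, -13/3)

P = (1/9)·A_1 + (2/9)·A_2 + (2/3)·A_3.
x-coordinate: (1/9)·8 + (2/9)·0 + (2/3)·(-7) = -34/9.
y-coordinate: (1/9)·(-7) + (2/9)·(-4) + (2/3)·(-4) = -13/3.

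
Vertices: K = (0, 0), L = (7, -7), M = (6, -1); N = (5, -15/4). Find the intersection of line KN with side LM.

(20/3, -5)

Barycentric coordinates of N with respect to KLM: (1/4, 1/2, 1/4).
On side LM the K-coordinate is zero; dropping N's K-weight 1/4 and renormalizing the remaining 1/2 : 1/4 gives weights 2/3, 1/3 on L, M.
J = (2/3)·(7, -7) + (1/3)·(6, -1) = (20/3, -5).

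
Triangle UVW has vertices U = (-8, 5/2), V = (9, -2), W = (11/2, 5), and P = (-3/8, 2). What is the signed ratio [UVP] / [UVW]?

1/4

[UVW] = ½·((-8)·(-2−5) + 9·(5−(5/2)) + (11/2)·(5/2−(-2))) = ½·(56 + 45/2 + 99/4) = 413/8.
[UVP] = ½·((-8)·(-2−2) + 9·(2−(5/2)) + (-3/8)·(5/2−(-2))) = ½·(32 − 9/2 − 27/16) = 413/32, so the ratio is (413/32)/(413/8) = 1/4.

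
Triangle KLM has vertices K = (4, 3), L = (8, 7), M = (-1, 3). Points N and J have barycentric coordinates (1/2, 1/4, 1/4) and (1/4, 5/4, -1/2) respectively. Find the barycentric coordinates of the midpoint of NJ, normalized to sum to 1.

Since both coordinate triples sum to 1, the midpoint's barycentrics are the componentwise average.
(1/2+1/4)/2 = 3/8; similarly 3/4 and -1/8.

(3/8, 3/4, -1/8)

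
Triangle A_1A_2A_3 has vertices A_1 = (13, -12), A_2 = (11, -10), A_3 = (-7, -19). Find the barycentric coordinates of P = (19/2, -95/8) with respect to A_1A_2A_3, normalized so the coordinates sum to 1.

(3/8, 1/2, 1/8)

Signed area of the reference triangle: [A_1A_2A_3] = ½·(13·(-10−(-19)) + 11·(-19−(-12)) + (-7)·(-12−(-10))) = ½·(117 − 77 + 14) = 27.
[PA_2A_3] = ½·((19/2)·(-10−(-19)) + 11·(-19−(-95/8)) + (-7)·(-95/8−(-10))) = ½·(171/2 − 627/8 + 105/8) = 81/8, so the A_1-coordinate is (81/8)/27 = 3/8.
[A_1PA_3] = ½·(13·(-95/8−(-19)) + (19/2)·(-19−(-12)) + (-7)·(-12−(-95/8))) = ½·(741/8 − 133/2 + 7/8) = 27/2, so the A_2-coordinate is 1/2.
[A_1A_2P] = ½·(13·(-10−(-95/8)) + 11·(-95/8−(-12)) + (19/2)·(-12−(-10))) = ½·(195/8 + 11/8 − 19) = 27/8, so the A_3-coordinate is 1/8.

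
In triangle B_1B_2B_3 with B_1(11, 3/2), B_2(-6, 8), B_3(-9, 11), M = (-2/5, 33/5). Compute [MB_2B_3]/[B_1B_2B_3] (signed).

2/5

[B_1B_2B_3] = ½·(11·(8−11) + (-6)·(11−(3/2)) + (-9)·(3/2−8)) = ½·(-33 − 57 + 117/2) = -63/4.
[MB_2B_3] = ½·((-2/5)·(8−11) + (-6)·(11−(33/5)) + (-9)·(33/5−8)) = ½·(6/5 − 132/5 + 63/5) = -63/10, so the ratio is (-63/10)/(-63/4) = 2/5.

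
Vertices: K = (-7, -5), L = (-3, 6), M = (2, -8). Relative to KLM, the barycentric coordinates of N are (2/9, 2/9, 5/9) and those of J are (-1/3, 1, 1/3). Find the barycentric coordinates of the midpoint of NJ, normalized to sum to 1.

(-1/18, 11/18, 4/9)

Since both coordinate triples sum to 1, the midpoint's barycentrics are the componentwise average.
(2/9+-1/3)/2 = -1/18; similarly 11/18 and 4/9.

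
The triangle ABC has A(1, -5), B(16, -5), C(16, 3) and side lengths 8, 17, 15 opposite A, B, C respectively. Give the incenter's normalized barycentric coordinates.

(1/5, 17/40, 3/8)

The incenter has barycentric coordinates proportional to the opposite side lengths: (8 : 17 : 15).
Normalizing by 8+17+15 = 40 gives (1/5, 17/40, 3/8).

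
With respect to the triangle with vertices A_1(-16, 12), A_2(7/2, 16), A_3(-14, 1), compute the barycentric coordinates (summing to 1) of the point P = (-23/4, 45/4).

(1/4, 1/2, 1/4)

Signed area of the reference triangle: [A_1A_2A_3] = ½·((-16)·(16−1) + (7/2)·(1−12) + (-14)·(12−16)) = ½·(-240 − 77/2 + 56) = -445/4.
[PA_2A_3] = ½·((-23/4)·(16−1) + (7/2)·(1−(45/4)) + (-14)·(45/4−16)) = ½·(-345/4 − 287/8 + 133/2) = -445/16, so the A_1-coordinate is (-445/16)/(-445/4) = 1/4.
[A_1PA_3] = ½·((-16)·(45/4−1) + (-23/4)·(1−12) + (-14)·(12−(45/4))) = ½·(-164 + 253/4 − 21/2) = -445/8, so the A_2-coordinate is 1/2.
[A_1A_2P] = ½·((-16)·(16−(45/4)) + (7/2)·(45/4−12) + (-23/4)·(12−16)) = ½·(-76 − 21/8 + 23) = -445/16, so the A_3-coordinate is 1/4.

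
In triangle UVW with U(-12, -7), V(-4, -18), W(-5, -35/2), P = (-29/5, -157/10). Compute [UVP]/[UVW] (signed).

[UVW] = ½·((-12)·(-18−(-35/2)) + (-4)·(-35/2−(-7)) + (-5)·(-7−(-18))) = ½·(6 + 42 − 55) = -7/2.
[UVP] = ½·((-12)·(-18−(-157/10)) + (-4)·(-157/10−(-7)) + (-29/5)·(-7−(-18))) = ½·(138/5 + 174/5 − 319/5) = -7/10, so the ratio is (-7/10)/(-7/2) = 1/5.

1/5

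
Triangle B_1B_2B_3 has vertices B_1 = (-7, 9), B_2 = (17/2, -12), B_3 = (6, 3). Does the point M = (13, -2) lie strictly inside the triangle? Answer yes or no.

no

Barycentric coordinates of M: (-37/72, 23/180, 499/360).
The three coordinates are negative, positive, positive; a point is interior exactly when all three are positive.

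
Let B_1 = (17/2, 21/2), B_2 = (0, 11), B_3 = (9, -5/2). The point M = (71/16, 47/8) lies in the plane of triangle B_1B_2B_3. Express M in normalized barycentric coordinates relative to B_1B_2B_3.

Signed area of the reference triangle: [B_1B_2B_3] = ½·((17/2)·(11−(-5/2)) + 0·(-5/2−(21/2)) + 9·(21/2−11)) = ½·(459/4 + 0 − 9/2) = 441/8.
[MB_2B_3] = ½·((71/16)·(11−(-5/2)) + 0·(-5/2−(47/8)) + 9·(47/8−11)) = ½·(1917/32 + 0 − 369/8) = 441/64, so the B_1-coordinate is (441/64)/(441/8) = 1/8.
[B_1MB_3] = ½·((17/2)·(47/8−(-5/2)) + (71/16)·(-5/2−(21/2)) + 9·(21/2−(47/8))) = ½·(1139/16 − 923/16 + 333/8) = 441/16, so the B_2-coordinate is 1/2.
[B_1B_2M] = ½·((17/2)·(11−(47/8)) + 0·(47/8−(21/2)) + (71/16)·(21/2−11)) = ½·(697/16 + 0 − 71/32) = 1323/64, so the B_3-coordinate is 3/8.

(1/8, 1/2, 3/8)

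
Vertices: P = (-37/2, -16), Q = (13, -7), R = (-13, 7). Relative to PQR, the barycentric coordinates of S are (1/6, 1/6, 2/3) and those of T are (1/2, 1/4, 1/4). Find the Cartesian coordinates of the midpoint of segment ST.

Barycentric coordinates of the midpoint are the average: (1/3, 5/24, 11/24).
Converting: (1/3)·P + (5/24)·Q + (11/24)·R = (-113/12, -43/12).

(-113/12, -43/12)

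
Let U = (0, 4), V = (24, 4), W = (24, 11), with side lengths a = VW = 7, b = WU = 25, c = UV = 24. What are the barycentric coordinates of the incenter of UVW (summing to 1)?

The incenter has barycentric coordinates proportional to the opposite side lengths: (7 : 25 : 24).
Normalizing by 7+25+24 = 56 gives (1/8, 25/56, 3/7).

(1/8, 25/56, 3/7)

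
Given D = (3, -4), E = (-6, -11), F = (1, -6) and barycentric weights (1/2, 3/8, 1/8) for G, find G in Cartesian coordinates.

G = (1/2)·D + (3/8)·E + (1/8)·F.
x-coordinate: (1/2)·3 + (3/8)·(-6) + (1/8)·1 = -5/8.
y-coordinate: (1/2)·(-4) + (3/8)·(-11) + (1/8)·(-6) = -55/8.

(-5/8, -55/8)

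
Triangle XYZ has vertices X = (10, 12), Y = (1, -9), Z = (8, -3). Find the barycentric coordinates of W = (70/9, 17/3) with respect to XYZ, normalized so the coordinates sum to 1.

Signed area of the reference triangle: [XYZ] = ½·(10·(-9−(-3)) + 1·(-3−12) + 8·(12−(-9))) = ½·(-60 − 15 + 168) = 93/2.
[WYZ] = ½·((70/9)·(-9−(-3)) + 1·(-3−(17/3)) + 8·(17/3−(-9))) = ½·(-140/3 − 26/3 + 352/3) = 31, so the X-coordinate is 31/(93/2) = 2/3.
[XWZ] = ½·(10·(17/3−(-3)) + (70/9)·(-3−12) + 8·(12−(17/3))) = ½·(260/3 − 350/3 + 152/3) = 31/3, so the Y-coordinate is 2/9.
[XYW] = ½·(10·(-9−(17/3)) + 1·(17/3−12) + (70/9)·(12−(-9))) = ½·(-440/3 − 19/3 + 490/3) = 31/6, so the Z-coordinate is 1/9.

(2/3, 2/9, 1/9)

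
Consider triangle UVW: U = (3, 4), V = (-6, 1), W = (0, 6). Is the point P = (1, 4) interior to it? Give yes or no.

Barycentric coordinates of P: (17/27, 4/27, 2/9).
The three coordinates are positive, positive, positive; a point is interior exactly when all three are positive.

yes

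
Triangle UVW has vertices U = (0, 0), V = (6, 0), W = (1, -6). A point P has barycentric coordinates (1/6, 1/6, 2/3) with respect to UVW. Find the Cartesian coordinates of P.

P = (1/6)·U + (1/6)·V + (2/3)·W.
x-coordinate: (1/6)·0 + (1/6)·6 + (2/3)·1 = 5/3.
y-coordinate: (1/6)·0 + (1/6)·0 + (2/3)·(-6) = -4.

(5/3, -4)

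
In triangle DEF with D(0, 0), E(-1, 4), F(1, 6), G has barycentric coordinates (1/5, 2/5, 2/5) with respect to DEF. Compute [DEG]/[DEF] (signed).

2/5

The signed ratio [DEG]/[DEF] equals the barycentric coordinate of G at vertex F, which is 2/5.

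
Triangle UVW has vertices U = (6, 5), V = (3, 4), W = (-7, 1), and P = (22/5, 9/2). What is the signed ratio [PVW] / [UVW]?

4/5

[UVW] = ½·(6·(4−1) + 3·(1−5) + (-7)·(5−4)) = ½·(18 − 12 − 7) = -1/2.
[PVW] = ½·((22/5)·(4−1) + 3·(1−(9/2)) + (-7)·(9/2−4)) = ½·(66/5 − 21/2 − 7/2) = -2/5, so the ratio is (-2/5)/(-1/2) = 4/5.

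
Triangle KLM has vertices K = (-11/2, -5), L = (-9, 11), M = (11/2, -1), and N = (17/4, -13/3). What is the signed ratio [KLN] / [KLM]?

[KLM] = ½·((-11/2)·(11−(-1)) + (-9)·(-1−(-5)) + (11/2)·(-5−11)) = ½·(-66 − 36 − 88) = -95.
[KLN] = ½·((-11/2)·(11−(-13/3)) + (-9)·(-13/3−(-5)) + (17/4)·(-5−11)) = ½·(-253/3 − 6 − 68) = -475/6, so the ratio is (-475/6)/(-95) = 5/6.

5/6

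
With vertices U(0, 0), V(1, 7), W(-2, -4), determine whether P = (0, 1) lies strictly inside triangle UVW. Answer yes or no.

Barycentric coordinates of P: (7/10, 1/5, 1/10).
The three coordinates are positive, positive, positive; a point is interior exactly when all three are positive.

yes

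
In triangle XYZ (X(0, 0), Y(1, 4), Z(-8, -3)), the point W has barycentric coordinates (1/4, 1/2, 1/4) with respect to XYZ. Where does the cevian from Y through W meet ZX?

(-4, -3/2)

Line YW meets ZX where the Y-coordinate vanishes; zeroing W's Y-weight and renormalizing leaves Z, X-weights 1/4 : 1/4 → (1/2, 1/2).
So V = (1/2)·Z + (1/2)·X = (-4, -3/2).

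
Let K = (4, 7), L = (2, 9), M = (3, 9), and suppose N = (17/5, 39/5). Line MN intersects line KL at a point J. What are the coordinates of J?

(7/2, 15/2)

Barycentric coordinates of N with respect to KLM: (3/5, 1/5, 1/5).
On side KL the M-coordinate is zero; dropping N's M-weight 1/5 and renormalizing the remaining 3/5 : 1/5 gives weights 3/4, 1/4 on K, L.
J = (3/4)·(4, 7) + (1/4)·(2, 9) = (7/2, 15/2).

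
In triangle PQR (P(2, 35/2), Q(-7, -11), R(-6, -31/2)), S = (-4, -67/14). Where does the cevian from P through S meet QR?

Barycentric coordinates of S with respect to PQR: (2/7, 2/7, 3/7).
On side QR the P-coordinate is zero; dropping S's P-weight 2/7 and renormalizing the remaining 2/7 : 3/7 gives weights 2/5, 3/5 on Q, R.
T = (2/5)·(-7, -11) + (3/5)·(-6, -31/2) = (-32/5, -137/10).

(-32/5, -137/10)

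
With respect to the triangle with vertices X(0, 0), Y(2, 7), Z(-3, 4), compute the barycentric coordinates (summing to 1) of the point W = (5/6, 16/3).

Signed area of the reference triangle: [XYZ] = ½·(0·(7−4) + 2·(4−0) + (-3)·(0−7)) = ½·(0 + 8 + 21) = 29/2.
[WYZ] = ½·((5/6)·(7−4) + 2·(4−(16/3)) + (-3)·(16/3−7)) = ½·(5/2 − 8/3 + 5) = 29/12, so the X-coordinate is (29/12)/(29/2) = 1/6.
[XWZ] = ½·(0·(16/3−4) + (5/6)·(4−0) + (-3)·(0−(16/3))) = ½·(0 + 10/3 + 16) = 29/3, so the Y-coordinate is 2/3.
[XYW] = ½·(0·(7−(16/3)) + 2·(16/3−0) + (5/6)·(0−7)) = ½·(0 + 32/3 − 35/6) = 29/12, so the Z-coordinate is 1/6.
Check: 1/6 + 2/3 + 1/6 = 1.

(1/6, 2/3, 1/6)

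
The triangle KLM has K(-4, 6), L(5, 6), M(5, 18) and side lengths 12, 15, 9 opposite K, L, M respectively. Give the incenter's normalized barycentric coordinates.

The incenter has barycentric coordinates proportional to the opposite side lengths: (12 : 15 : 9).
Normalizing by 12+15+9 = 36 gives (1/3, 5/12, 1/4).

(1/3, 5/12, 1/4)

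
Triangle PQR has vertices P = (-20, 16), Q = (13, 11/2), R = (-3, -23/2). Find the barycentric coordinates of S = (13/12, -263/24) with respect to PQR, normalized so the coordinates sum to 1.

(-1/12, 1/6, 11/12)

Signed area of the reference triangle: [PQR] = ½·((-20)·(11/2−(-23/2)) + 13·(-23/2−16) + (-3)·(16−(11/2))) = ½·(-340 − 715/2 − 63/2) = -729/2.
[SQR] = ½·((13/12)·(11/2−(-23/2)) + 13·(-23/2−(-263/24)) + (-3)·(-263/24−(11/2))) = ½·(221/12 − 169/24 + 395/8) = 243/8, so the P-coordinate is (243/8)/(-729/2) = -1/12.
[PSR] = ½·((-20)·(-263/24−(-23/2)) + (13/12)·(-23/2−16) + (-3)·(16−(-263/24))) = ½·(-65/6 − 715/24 − 647/8) = -243/4, so the Q-coordinate is 1/6.
[PQS] = ½·((-20)·(11/2−(-263/24)) + 13·(-263/24−16) + (13/12)·(16−(11/2))) = ½·(-1975/6 − 8411/24 + 91/8) = -2673/8, so the R-coordinate is 11/12.
Check: -1/12 + 1/6 + 11/12 = 1.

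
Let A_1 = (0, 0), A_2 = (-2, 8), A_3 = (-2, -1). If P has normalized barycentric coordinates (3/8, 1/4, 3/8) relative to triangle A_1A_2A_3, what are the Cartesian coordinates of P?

P = (3/8)·A_1 + (1/4)·A_2 + (3/8)·A_3.
x-coordinate: (3/8)·0 + (1/4)·(-2) + (3/8)·(-2) = -5/4.
y-coordinate: (3/8)·0 + (1/4)·8 + (3/8)·(-1) = 13/8.

(-5/4, 13/8)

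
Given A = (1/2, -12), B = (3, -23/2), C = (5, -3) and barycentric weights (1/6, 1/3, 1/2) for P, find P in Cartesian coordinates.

(43/12, -22/3)

P = (1/6)·A + (1/3)·B + (1/2)·C.
x-coordinate: (1/6)·(1/2) + (1/3)·3 + (1/2)·5 = 43/12.
y-coordinate: (1/6)·(-12) + (1/3)·(-23/2) + (1/2)·(-3) = -22/3.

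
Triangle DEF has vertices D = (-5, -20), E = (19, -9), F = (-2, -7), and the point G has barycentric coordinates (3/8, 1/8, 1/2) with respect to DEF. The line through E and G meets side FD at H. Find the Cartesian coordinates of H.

Line EG meets FD where the E-coordinate vanishes; zeroing G's E-weight and renormalizing leaves F, D-weights 1/2 : 3/8 → (4/7, 3/7).
So H = (4/7)·F + (3/7)·D = (-23/7, -88/7).

(-23/7, -88/7)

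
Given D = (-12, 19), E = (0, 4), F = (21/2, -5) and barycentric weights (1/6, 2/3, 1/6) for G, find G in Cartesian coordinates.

G = (1/6)·D + (2/3)·E + (1/6)·F.
x-coordinate: (1/6)·(-12) + (2/3)·0 + (1/6)·(21/2) = -1/4.
y-coordinate: (1/6)·19 + (2/3)·4 + (1/6)·(-5) = 5.

(-1/4, 5)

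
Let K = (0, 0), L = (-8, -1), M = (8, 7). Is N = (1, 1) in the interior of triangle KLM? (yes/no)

Barycentric coordinates of N: (5/6, 1/48, 7/48).
The three coordinates are positive, positive, positive; a point is interior exactly when all three are positive.

yes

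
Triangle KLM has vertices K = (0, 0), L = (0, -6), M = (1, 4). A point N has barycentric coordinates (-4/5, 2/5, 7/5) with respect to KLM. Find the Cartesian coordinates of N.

N = (-4/5)·K + (2/5)·L + (7/5)·M.
x-coordinate: (-4/5)·0 + (2/5)·0 + (7/5)·1 = 7/5.
y-coordinate: (-4/5)·0 + (2/5)·(-6) + (7/5)·4 = 16/5.

(7/5, 16/5)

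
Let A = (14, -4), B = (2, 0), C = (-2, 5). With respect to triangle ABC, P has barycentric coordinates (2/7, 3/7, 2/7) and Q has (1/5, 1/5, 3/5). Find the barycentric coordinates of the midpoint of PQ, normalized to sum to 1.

Since both coordinate triples sum to 1, the midpoint's barycentrics are the componentwise average.
(2/7+1/5)/2 = 17/70; similarly 11/35 and 31/70.

(17/70, 11/35, 31/70)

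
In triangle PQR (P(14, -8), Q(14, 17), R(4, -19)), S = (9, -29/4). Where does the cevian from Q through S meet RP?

Barycentric coordinates of S with respect to PQR: (1/4, 1/4, 1/2).
On side RP the Q-coordinate is zero; dropping S's Q-weight 1/4 and renormalizing the remaining 1/2 : 1/4 gives weights 2/3, 1/3 on R, P.
T = (2/3)·(4, -19) + (1/3)·(14, -8) = (22/3, -46/3).

(22/3, -46/3)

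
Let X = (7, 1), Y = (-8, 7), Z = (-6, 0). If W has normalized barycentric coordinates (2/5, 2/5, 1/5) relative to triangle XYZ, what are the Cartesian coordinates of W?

W = (2/5)·X + (2/5)·Y + (1/5)·Z.
x-coordinate: (2/5)·7 + (2/5)·(-8) + (1/5)·(-6) = -8/5.
y-coordinate: (2/5)·1 + (2/5)·7 + (1/5)·0 = 16/5.

(-8/5, 16/5)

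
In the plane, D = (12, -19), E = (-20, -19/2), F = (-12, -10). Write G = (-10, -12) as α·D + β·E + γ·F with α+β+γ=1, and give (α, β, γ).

Signed area of the reference triangle: [DEF] = ½·(12·(-19/2−(-10)) + (-20)·(-10−(-19)) + (-12)·(-19−(-19/2))) = ½·(6 − 180 + 114) = -30.
[GEF] = ½·((-10)·(-19/2−(-10)) + (-20)·(-10−(-12)) + (-12)·(-12−(-19/2))) = ½·(-5 − 40 + 30) = -15/2, so the D-coordinate is (-15/2)/(-30) = 1/4.
[DGF] = ½·(12·(-12−(-10)) + (-10)·(-10−(-19)) + (-12)·(-19−(-12))) = ½·(-24 − 90 + 84) = -15, so the E-coordinate is 1/2.
[DEG] = ½·(12·(-19/2−(-12)) + (-20)·(-12−(-19)) + (-10)·(-19−(-19/2))) = ½·(30 − 140 + 95) = -15/2, so the F-coordinate is 1/4.

(1/4, 1/2, 1/4)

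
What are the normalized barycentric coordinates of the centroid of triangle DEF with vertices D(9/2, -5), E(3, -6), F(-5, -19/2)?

(1/3, 1/3, 1/3)

The centroid is the average of the vertices, so each weight is 1/3.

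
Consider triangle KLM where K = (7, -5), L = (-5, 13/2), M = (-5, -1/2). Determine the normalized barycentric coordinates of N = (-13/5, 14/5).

Signed area of the reference triangle: [KLM] = ½·(7·(13/2−(-1/2)) + (-5)·(-1/2−(-5)) + (-5)·(-5−(13/2))) = ½·(49 − 45/2 + 115/2) = 42.
[NLM] = ½·((-13/5)·(13/2−(-1/2)) + (-5)·(-1/2−(14/5)) + (-5)·(14/5−(13/2))) = ½·(-91/5 + 33/2 + 37/2) = 42/5, so the K-coordinate is (42/5)/42 = 1/5.
[KNM] = ½·(7·(14/5−(-1/2)) + (-13/5)·(-1/2−(-5)) + (-5)·(-5−(14/5))) = ½·(231/10 − 117/10 + 39) = 126/5, so the L-coordinate is 3/5.
[KLN] = ½·(7·(13/2−(14/5)) + (-5)·(14/5−(-5)) + (-13/5)·(-5−(13/2))) = ½·(259/10 − 39 + 299/10) = 42/5, so the M-coordinate is 1/5.
Check: 1/5 + 3/5 + 1/5 = 1.

(1/5, 3/5, 1/5)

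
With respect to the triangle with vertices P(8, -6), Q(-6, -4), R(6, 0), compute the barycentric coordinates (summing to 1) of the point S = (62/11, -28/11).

Signed area of the reference triangle: [PQR] = ½·(8·(-4−0) + (-6)·(0−(-6)) + 6·(-6−(-4))) = ½·(-32 − 36 − 12) = -40.
[SQR] = ½·((62/11)·(-4−0) + (-6)·(0−(-28/11)) + 6·(-28/11−(-4))) = ½·(-248/11 − 168/11 + 96/11) = -160/11, so the P-coordinate is (-160/11)/(-40) = 4/11.
[PSR] = ½·(8·(-28/11−0) + (62/11)·(0−(-6)) + 6·(-6−(-28/11))) = ½·(-224/11 + 372/11 − 228/11) = -40/11, so the Q-coordinate is 1/11.
[PQS] = ½·(8·(-4−(-28/11)) + (-6)·(-28/11−(-6)) + (62/11)·(-6−(-4))) = ½·(-128/11 − 228/11 − 124/11) = -240/11, so the R-coordinate is 6/11.
Check: 4/11 + 1/11 + 6/11 = 1.

(4/11, 1/11, 6/11)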